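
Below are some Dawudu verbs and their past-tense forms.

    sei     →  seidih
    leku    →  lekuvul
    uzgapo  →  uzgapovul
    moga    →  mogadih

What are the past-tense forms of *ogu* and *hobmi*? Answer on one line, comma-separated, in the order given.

oguvul, hobmidih

The suffix is conditioned by the last vowel: -vul when the last vowel of the stem is a rounded vowel (*leku*, *uzgapo*); -dih when the last vowel of the stem is an unrounded vowel (*sei*, *moga*).
The last vowel of *ogu* is /u/, which is a rounded vowel, so the suffix is -vul, giving *oguvul*.
*hobmi*: last vowel = /i/, an unrounded vowel → -dih → *hobmidih*.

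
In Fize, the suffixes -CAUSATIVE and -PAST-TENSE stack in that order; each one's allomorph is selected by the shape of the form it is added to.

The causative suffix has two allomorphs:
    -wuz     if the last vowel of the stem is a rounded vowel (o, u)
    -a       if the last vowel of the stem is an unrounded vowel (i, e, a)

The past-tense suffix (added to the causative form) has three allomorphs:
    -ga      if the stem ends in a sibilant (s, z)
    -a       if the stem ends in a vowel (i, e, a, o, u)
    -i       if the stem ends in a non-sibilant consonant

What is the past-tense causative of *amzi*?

amziaa

The last vowel of *amzi* is /i/, which is an unrounded vowel, so the causative suffix is -a, giving *amzia*.
Since the final sound of the causative form *amzia* is /a/ (a vowel), it takes -a, giving *amziaa*.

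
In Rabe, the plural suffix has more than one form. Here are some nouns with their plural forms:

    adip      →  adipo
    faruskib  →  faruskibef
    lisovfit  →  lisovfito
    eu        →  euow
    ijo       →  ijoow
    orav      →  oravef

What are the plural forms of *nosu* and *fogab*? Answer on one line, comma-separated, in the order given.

nosuow, fogabef

Looking at the final sound of each stem: -o when the stem ends in a voiceless consonant (*adip*, *lisovfit*); -ef when the stem ends in a voiced consonant (*faruskib*, *orav*); -ow when the stem ends in a vowel (*eu*, *ijo*).
Since the final sound of *nosu* is /u/ (a vowel), it takes -ow, giving *nosuow*.
*fogab*: final sound = /b/, a voiced consonant → -ef → *fogabef*.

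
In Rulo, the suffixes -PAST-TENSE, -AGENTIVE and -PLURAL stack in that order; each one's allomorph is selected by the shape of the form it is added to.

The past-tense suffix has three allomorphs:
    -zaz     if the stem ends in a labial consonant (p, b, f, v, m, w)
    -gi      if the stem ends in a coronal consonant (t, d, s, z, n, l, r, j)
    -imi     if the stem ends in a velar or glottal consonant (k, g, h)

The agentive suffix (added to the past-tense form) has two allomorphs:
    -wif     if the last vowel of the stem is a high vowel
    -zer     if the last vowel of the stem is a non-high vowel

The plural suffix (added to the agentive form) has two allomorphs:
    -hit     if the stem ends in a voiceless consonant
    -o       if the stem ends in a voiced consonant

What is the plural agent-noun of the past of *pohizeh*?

pohizehimiwifhit

Since the final consonant of *pohizeh* is /h/ (velar/glottal), it takes -imi, giving *pohizehimi*.
The past-tense form *pohizehimi*: last vowel = /i/, a high vowel → -wif → *pohizehimiwif*.
The final consonant of the agentive form *pohizehimiwif* is /f/, which is voiceless, so the plural suffix is -hit, giving *pohizehimiwifhit*.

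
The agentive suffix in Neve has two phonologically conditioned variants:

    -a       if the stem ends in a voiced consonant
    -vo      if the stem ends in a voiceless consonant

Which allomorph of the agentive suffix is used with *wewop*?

-vo

*wewop* — final consonant /p/ (voiceless) → -vo.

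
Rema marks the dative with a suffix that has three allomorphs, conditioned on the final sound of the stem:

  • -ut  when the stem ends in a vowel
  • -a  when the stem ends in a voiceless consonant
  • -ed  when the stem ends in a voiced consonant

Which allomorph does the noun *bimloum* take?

-ed

The final sound of *bimloum* is /m/, which is a voiced consonant, so the suffix is -ed.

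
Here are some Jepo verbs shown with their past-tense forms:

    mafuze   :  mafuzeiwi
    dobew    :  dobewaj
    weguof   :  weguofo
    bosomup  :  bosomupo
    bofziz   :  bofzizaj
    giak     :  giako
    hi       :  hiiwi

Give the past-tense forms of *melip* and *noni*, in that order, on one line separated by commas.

The suffix is conditioned by the final sound: -o when the stem ends in a voiceless consonant (*weguof*, *bosomup*, *giak*); -aj when the stem ends in a voiced consonant (*dobew*, *bofziz*); -iwi when the stem ends in a vowel (*mafuze*, *hi*).
Since the final sound of *melip* is /p/ (a voiceless consonant), it takes -o, giving *melipo*.
*noni* — final sound /i/ (a vowel) → -iwi → *noniiwi*.

melipo, noniiwi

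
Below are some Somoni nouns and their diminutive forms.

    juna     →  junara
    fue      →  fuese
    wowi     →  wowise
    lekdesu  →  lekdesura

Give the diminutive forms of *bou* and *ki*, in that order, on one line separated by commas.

boura, kise

The suffix is conditioned by the last vowel: -se when the last vowel of the stem is a front vowel (*fue*, *wowi*); -ra when the last vowel of the stem is a back vowel (*juna*, *lekdesu*).
*bou* — last vowel /u/ (a back vowel) → -ra → *boura*.
Since the last vowel of *ki* is /i/ (a front vowel), it takes -se, giving *kise*.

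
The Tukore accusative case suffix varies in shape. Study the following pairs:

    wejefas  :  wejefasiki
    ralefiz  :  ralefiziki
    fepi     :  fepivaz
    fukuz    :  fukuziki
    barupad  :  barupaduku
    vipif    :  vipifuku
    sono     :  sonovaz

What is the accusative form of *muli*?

mulivaz

The pattern is sibilance of the final sound: -iki when the stem ends in a sibilant (*wejefas*, *ralefiz*, *fukuz*); -uku when the stem ends in a non-sibilant consonant (*barupad*, *vipif*); -vaz when the stem ends in a vowel (*fepi*, *sono*).
Since the final sound of *muli* is /i/ (a vowel), it takes -vaz, giving *mulivaz*.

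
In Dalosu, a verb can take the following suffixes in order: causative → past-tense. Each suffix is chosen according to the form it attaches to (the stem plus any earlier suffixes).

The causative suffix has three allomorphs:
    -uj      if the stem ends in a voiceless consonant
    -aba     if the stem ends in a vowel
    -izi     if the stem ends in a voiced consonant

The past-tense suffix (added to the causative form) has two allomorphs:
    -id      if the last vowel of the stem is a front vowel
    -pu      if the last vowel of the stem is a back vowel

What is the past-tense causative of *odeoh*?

The final sound of *odeoh* is /h/, which is a voiceless consonant, so the causative suffix is -uj, giving *odeohuj*.
The last vowel of the causative form *odeohuj* is /u/, which is a back vowel, so the past-tense suffix is -pu, giving *odeohujpu*.

odeohujpu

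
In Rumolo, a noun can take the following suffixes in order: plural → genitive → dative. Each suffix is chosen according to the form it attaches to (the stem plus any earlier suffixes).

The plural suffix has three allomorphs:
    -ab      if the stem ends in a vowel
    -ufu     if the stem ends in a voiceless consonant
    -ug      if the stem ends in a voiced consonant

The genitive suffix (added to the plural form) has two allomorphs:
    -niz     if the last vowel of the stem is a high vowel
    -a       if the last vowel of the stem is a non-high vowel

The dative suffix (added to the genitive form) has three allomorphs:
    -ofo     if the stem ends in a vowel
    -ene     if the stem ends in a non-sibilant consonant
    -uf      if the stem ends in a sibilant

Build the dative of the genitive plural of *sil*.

The final sound of *sil* is /l/, which is a voiced consonant, so the plural suffix is -ug, giving *silug*.
The last vowel of the plural form *silug* is /u/, which is a high vowel, so the genitive suffix is -niz, giving *silugniz*.
The genitive form *silugniz* — final sound /z/ (a sibilant) → -uf → *silugnizuf*.

silugnizuf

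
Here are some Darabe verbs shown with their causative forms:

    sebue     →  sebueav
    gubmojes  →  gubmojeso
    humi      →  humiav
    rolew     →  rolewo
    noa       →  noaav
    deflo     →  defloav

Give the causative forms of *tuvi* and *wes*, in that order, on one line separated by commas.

The alternation tracks the final sound of the stem — -o when the stem ends in a consonant (*gubmojes*, *rolew*); -av when the stem ends in a vowel (*sebue*, *humi*, *noa*, *deflo*).
The final sound of *tuvi* is /i/, which is a vowel, so the suffix is -av, giving *tuviav*.
The final sound of *wes* is /s/, which is a consonant, so the suffix is -o, giving *weso*.

tuviav, weso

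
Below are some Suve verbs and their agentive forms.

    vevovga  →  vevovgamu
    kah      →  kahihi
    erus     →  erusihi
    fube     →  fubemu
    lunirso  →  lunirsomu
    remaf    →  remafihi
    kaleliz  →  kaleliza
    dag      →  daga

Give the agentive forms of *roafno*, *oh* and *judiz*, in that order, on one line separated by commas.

roafnomu, ohihi, judiza

The suffix is conditioned by the final sound: -ihi when the stem ends in a voiceless consonant (*kah*, *erus*, *remaf*); -a when the stem ends in a voiced consonant (*kaleliz*, *dag*); -mu when the stem ends in a vowel (*vevovga*, *fube*, *lunirso*).
Since the final sound of *roafno* is /o/ (a vowel), it takes -mu, giving *roafnomu*.
The final sound of *oh* is /h/, which is a voiceless consonant, so the suffix is -ihi, giving *ohihi*.
The final sound of *judiz* is /z/, which is a voiced consonant, so the suffix is -a, giving *judiza*.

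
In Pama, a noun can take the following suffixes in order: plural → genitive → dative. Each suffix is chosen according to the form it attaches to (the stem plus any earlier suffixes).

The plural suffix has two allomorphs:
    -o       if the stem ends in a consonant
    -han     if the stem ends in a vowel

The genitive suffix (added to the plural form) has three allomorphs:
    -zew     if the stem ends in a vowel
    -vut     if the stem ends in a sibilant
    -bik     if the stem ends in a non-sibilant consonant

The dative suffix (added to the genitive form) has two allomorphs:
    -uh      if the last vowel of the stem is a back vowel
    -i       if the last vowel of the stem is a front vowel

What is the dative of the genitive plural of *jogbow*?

jogbowozewi

The final sound of *jogbow* is /w/, which is a consonant, so the plural suffix is -o, giving *jogbowo*.
The plural form *jogbowo* — final sound /o/ (a vowel) → -zew → *jogbowozew*.
The genitive form *jogbowozew* — last vowel /e/ (a front vowel) → -i → *jogbowozewi*.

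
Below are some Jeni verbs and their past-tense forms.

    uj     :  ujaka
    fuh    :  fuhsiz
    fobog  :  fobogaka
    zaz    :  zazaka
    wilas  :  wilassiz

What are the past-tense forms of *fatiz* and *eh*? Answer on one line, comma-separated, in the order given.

fatizaka, ehsiz

The suffix is conditioned by the final consonant: -siz when the stem ends in a voiceless consonant (*fuh*, *wilas*); -aka when the stem ends in a voiced consonant (*uj*, *fobog*, *zaz*).
The final consonant of *fatiz* is /z/, which is voiced, so the suffix is -aka, giving *fatizaka*.
Since the final consonant of *eh* is /h/ (voiceless), it takes -siz, giving *ehsiz*.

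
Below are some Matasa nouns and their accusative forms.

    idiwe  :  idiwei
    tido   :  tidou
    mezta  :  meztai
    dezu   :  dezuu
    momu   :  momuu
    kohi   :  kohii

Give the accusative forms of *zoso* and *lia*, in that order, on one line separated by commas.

zosou, liai

The pattern is rounding harmony: -u when the last vowel of the stem is a rounded vowel (*tido*, *dezu*, *momu*); -i when the last vowel of the stem is an unrounded vowel (*idiwe*, *mezta*, *kohi*).
The last vowel of *zoso* is /o/, which is a rounded vowel, so the suffix is -u, giving *zosou*.
The last vowel of *lia* is /a/, which is an unrounded vowel, so the suffix is -i, giving *liai*.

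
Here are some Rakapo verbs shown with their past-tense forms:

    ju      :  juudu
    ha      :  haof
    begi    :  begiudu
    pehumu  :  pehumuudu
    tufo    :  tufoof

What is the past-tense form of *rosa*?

The pattern is height harmony: -udu when the last vowel of the stem is a high vowel (*ju*, *begi*, *pehumu*); -of when the last vowel of the stem is a non-high vowel (*ha*, *tufo*).
Since the last vowel of *rosa* is /a/ (a non-high vowel), it takes -of, giving *rosaof*.

rosaof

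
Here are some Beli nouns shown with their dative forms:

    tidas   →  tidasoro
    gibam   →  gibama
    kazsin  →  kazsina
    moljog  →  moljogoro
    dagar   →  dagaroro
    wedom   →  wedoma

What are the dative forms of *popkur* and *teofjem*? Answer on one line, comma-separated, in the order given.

popkuroro, teofjema

Looking at the final consonant of each stem: -a when the stem ends in a nasal (*gibam*, *kazsin*, *wedom*); -oro when the stem ends in a non-nasal consonant (*tidas*, *moljog*, *dagar*).
*popkur*: final consonant = /r/, non-nasal → -oro → *popkuroro*.
*teofjem* — final consonant /m/ (a nasal) → -a → *teofjema*.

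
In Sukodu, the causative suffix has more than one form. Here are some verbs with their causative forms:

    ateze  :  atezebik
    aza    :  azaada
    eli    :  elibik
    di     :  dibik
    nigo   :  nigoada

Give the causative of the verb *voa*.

voaada

The alternation tracks the last vowel of the stem — -bik when the last vowel of the stem is a front vowel (*ateze*, *eli*, *di*); -ada when the last vowel of the stem is a back vowel (*aza*, *nigo*).
The last vowel of *voa* is /a/, which is a back vowel, so the suffix is -ada, giving *voaada*.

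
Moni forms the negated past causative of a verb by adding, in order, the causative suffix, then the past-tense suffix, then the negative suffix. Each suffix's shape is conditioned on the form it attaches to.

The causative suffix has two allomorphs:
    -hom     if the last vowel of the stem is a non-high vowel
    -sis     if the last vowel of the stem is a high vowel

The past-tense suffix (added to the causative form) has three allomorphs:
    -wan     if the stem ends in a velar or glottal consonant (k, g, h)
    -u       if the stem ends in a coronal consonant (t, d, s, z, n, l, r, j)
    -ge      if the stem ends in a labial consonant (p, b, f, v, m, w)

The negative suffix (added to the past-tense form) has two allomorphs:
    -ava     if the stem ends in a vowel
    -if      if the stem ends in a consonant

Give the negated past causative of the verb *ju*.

jusisuava

*ju*: last vowel = /u/, a high vowel → -sis → *jusis*.
Since the final consonant of the causative form *jusis* is /s/ (coronal), it takes -u, giving *jusisu*.
The past-tense form *jusisu* — final sound /u/ (a vowel) → -ava → *jusisuava*.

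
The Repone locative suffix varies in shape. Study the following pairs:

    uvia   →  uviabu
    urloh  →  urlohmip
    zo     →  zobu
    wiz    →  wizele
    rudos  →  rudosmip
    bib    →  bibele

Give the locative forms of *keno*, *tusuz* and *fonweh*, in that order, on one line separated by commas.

Looking at the final sound of each stem: -mip when the stem ends in a voiceless consonant (*urloh*, *rudos*); -ele when the stem ends in a voiced consonant (*wiz*, *bib*); -bu when the stem ends in a vowel (*uvia*, *zo*).
The final sound of *keno* is /o/, which is a vowel, so the suffix is -bu, giving *kenobu*.
*tusuz* — final sound /z/ (a voiced consonant) → -ele → *tusuzele*.
*fonweh*: final sound = /h/, a voiceless consonant → -mip → *fonwehmip*.

kenobu, tusuzele, fonwehmip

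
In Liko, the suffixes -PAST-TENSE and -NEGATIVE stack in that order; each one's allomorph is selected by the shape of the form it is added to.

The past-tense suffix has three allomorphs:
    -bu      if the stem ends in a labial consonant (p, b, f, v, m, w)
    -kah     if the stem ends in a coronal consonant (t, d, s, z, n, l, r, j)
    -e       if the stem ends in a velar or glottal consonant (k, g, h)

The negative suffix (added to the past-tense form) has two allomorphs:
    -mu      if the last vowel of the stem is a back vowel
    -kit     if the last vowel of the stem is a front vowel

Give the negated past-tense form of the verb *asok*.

*asok*: final consonant = /k/, velar/glottal → -e → *asoke*.
Since the last vowel of the past-tense form *asoke* is /e/ (a front vowel), it takes -kit, giving *asokekit*.

asokekit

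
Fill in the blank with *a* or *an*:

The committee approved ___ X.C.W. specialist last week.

an

The indefinite article is chosen by the initial *sound* of the following word, not its spelling.
The initialism *X.C.W.* is read letter by letter; the first letter, X, is pronounced /ɛks/, which begins with a vowel sound.
So the article is *an*: The committee approved an X.C.W. specialist last week.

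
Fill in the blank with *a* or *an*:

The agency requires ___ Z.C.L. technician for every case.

a

The indefinite article is chosen by the initial *sound* of the following word, not its spelling.
The initialism *Z.C.L.* is read letter by letter; the first letter, Z, is pronounced /ziː/, which begins with a consonant sound.
So the article is *a*: The agency requires a Z.C.L. technician for every case.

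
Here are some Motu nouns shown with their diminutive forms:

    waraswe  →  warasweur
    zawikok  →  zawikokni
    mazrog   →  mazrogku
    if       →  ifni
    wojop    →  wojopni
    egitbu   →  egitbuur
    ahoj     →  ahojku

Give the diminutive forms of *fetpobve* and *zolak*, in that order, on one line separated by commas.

fetpobveur, zolakni

The pattern is voicing of the final sound: -ni when the stem ends in a voiceless consonant (*zawikok*, *if*, *wojop*); -ku when the stem ends in a voiced consonant (*mazrog*, *ahoj*); -ur when the stem ends in a vowel (*waraswe*, *egitbu*).
*fetpobve* — final sound /e/ (a vowel) → -ur → *fetpobveur*.
*zolak*: final sound = /k/, a voiceless consonant → -ni → *zolakni*.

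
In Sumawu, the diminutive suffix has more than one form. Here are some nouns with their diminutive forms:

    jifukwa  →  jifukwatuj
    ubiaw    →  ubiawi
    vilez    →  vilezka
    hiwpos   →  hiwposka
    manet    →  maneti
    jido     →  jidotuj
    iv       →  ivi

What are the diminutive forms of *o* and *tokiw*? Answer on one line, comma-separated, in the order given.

otuj, tokiwi

Looking at the final sound of each stem: -ka when the stem ends in a sibilant (*vilez*, *hiwpos*); -i when the stem ends in a non-sibilant consonant (*ubiaw*, *manet*, *iv*); -tuj when the stem ends in a vowel (*jifukwa*, *jido*).
The final sound of *o* is /o/, which is a vowel, so the suffix is -tuj, giving *otuj*.
Since the final sound of *tokiw* is /w/ (a non-sibilant consonant), it takes -i, giving *tokiwi*.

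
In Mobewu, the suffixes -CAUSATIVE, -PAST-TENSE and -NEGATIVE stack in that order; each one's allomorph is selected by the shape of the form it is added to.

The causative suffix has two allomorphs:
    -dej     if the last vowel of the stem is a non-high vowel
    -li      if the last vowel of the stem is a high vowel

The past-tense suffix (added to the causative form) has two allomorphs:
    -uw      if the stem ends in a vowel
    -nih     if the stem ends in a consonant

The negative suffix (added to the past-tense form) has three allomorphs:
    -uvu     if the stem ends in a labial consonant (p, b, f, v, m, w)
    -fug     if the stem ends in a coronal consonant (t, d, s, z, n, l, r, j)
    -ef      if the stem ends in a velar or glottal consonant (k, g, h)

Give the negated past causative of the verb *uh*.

uhliuwuvu

The last vowel of *uh* is /u/, which is a high vowel, so the causative suffix is -li, giving *uhli*.
The causative form *uhli*: final sound = /i/, a vowel → -uw → *uhliuw*.
The past-tense form *uhliuw*: final consonant = /w/, labial → -uvu → *uhliuwuvu*.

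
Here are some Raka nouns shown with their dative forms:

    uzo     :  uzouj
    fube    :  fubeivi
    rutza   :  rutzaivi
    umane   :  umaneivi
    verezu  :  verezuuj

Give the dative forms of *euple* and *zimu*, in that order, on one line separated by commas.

The alternation tracks the last vowel of the stem — -uj when the last vowel of the stem is a rounded vowel (*uzo*, *verezu*); -ivi when the last vowel of the stem is an unrounded vowel (*fube*, *rutza*, *umane*).
*euple*: last vowel = /e/, an unrounded vowel → -ivi → *eupleivi*.
Since the last vowel of *zimu* is /u/ (a rounded vowel), it takes -uj, giving *zimuuj*.

eupleivi, zimuuj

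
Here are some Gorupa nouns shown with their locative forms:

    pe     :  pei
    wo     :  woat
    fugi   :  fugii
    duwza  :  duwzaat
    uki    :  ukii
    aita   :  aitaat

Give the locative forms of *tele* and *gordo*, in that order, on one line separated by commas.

telei, gordoat

The alternation tracks the last vowel of the stem — -i when the last vowel of the stem is a front vowel (*pe*, *fugi*, *uki*); -at when the last vowel of the stem is a back vowel (*wo*, *duwza*, *aita*).
*tele* — last vowel /e/ (a front vowel) → -i → *telei*.
*gordo* — last vowel /o/ (a back vowel) → -at → *gordoat*.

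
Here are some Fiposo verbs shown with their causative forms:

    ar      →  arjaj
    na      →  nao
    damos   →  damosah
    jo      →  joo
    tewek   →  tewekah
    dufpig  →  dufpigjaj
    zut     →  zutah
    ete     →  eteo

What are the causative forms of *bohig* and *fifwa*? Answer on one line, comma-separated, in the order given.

The pattern is voicing of the final sound: -ah when the stem ends in a voiceless consonant (*damos*, *tewek*, *zut*); -jaj when the stem ends in a voiced consonant (*ar*, *dufpig*); -o when the stem ends in a vowel (*na*, *jo*, *ete*).
Since the final sound of *bohig* is /g/ (a voiced consonant), it takes -jaj, giving *bohigjaj*.
*fifwa*: final sound = /a/, a vowel → -o → *fifwao*.

bohigjaj, fifwao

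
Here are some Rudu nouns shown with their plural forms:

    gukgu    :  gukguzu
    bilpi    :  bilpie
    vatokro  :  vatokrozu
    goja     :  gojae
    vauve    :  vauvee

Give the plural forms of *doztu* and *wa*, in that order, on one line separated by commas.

The pattern is rounding harmony: -zu when the last vowel of the stem is a rounded vowel (*gukgu*, *vatokro*); -e when the last vowel of the stem is an unrounded vowel (*bilpi*, *goja*, *vauve*).
Since the last vowel of *doztu* is /u/ (a rounded vowel), it takes -zu, giving *doztuzu*.
Since the last vowel of *wa* is /a/ (an unrounded vowel), it takes -e, giving *wae*.

doztuzu, wae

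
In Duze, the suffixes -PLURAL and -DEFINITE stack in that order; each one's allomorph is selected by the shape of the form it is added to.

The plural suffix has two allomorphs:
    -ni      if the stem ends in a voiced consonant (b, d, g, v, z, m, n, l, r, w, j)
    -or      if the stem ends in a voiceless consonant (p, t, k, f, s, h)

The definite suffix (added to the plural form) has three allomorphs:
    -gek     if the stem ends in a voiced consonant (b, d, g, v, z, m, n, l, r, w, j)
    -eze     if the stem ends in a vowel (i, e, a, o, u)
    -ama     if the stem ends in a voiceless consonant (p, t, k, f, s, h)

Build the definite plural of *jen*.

jennieze

*jen* — final consonant /n/ (voiced) → -ni → *jenni*.
The plural form *jenni* — final sound /i/ (a vowel) → -eze → *jennieze*.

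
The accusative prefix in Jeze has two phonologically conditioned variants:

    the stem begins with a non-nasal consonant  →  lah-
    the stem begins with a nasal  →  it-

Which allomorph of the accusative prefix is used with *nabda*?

The first consonant of *nabda* is /n/, which is a nasal, so the prefix is it-.

it-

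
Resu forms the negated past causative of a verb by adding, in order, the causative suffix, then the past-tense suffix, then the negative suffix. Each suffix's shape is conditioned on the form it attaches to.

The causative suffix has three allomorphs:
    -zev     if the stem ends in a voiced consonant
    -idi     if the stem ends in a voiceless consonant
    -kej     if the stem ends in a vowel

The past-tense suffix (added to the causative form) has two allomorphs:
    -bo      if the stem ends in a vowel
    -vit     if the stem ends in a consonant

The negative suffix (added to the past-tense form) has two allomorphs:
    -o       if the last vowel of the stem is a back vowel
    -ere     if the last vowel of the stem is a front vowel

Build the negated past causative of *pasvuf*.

pasvufidiboo

The final sound of *pasvuf* is /f/, which is a voiceless consonant, so the causative suffix is -idi, giving *pasvufidi*.
The final sound of the causative form *pasvufidi* is /i/, which is a vowel, so the past-tense suffix is -bo, giving *pasvufidibo*.
The past-tense form *pasvufidibo* — last vowel /o/ (a back vowel) → -o → *pasvufidiboo*.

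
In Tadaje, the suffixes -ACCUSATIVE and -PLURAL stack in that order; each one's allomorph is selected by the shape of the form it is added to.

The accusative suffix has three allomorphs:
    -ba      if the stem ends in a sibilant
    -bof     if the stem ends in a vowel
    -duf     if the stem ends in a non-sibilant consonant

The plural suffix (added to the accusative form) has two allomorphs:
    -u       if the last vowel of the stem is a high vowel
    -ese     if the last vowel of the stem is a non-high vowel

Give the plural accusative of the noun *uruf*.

*uruf*: final sound = /f/, a non-sibilant consonant → -duf → *urufduf*.
The accusative form *urufduf*: last vowel = /u/, a high vowel → -u → *urufdufu*.

urufdufu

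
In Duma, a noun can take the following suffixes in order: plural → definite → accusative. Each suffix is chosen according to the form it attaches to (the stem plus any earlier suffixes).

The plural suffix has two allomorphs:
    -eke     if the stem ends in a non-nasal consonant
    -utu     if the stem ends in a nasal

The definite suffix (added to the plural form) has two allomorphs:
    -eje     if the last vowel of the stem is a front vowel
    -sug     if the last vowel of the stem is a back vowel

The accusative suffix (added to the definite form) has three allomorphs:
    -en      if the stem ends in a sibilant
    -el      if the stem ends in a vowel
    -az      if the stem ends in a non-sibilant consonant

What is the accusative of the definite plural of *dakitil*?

*dakitil*: final consonant = /l/, non-nasal → -eke → *dakitileke*.
The plural form *dakitileke*: last vowel = /e/, a front vowel → -eje → *dakitilekeeje*.
The definite form *dakitilekeeje*: final sound = /e/, a vowel → -el → *dakitilekeejeel*.

dakitilekeejeel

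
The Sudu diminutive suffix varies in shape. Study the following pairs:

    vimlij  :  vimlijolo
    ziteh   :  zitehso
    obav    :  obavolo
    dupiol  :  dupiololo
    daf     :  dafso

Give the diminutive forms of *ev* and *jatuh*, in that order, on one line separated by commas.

The alternation tracks the final consonant of the stem — -so when the stem ends in a voiceless consonant (*ziteh*, *daf*); -olo when the stem ends in a voiced consonant (*vimlij*, *obav*, *dupiol*).
The final consonant of *ev* is /v/, which is voiced, so the suffix is -olo, giving *evolo*.
The final consonant of *jatuh* is /h/, which is voiceless, so the suffix is -so, giving *jatuhso*.

evolo, jatuhso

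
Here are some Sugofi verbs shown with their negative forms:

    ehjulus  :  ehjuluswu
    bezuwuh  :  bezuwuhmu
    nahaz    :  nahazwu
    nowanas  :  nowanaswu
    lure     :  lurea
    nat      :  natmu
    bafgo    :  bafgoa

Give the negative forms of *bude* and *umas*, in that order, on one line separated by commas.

The pattern is sibilance of the final sound: -wu when the stem ends in a sibilant (*ehjulus*, *nahaz*, *nowanas*); -mu when the stem ends in a non-sibilant consonant (*bezuwuh*, *nat*); -a when the stem ends in a vowel (*lure*, *bafgo*).
The final sound of *bude* is /e/, which is a vowel, so the suffix is -a, giving *budea*.
The final sound of *umas* is /s/, which is a sibilant, so the suffix is -wu, giving *umaswu*.

budea, umaswu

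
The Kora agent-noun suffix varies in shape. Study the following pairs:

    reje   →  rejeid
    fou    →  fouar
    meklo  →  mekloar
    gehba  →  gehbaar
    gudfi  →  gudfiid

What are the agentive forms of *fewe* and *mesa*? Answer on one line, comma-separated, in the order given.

feweid, mesaar

The suffix is conditioned by the last vowel: -id when the last vowel of the stem is a front vowel (*reje*, *gudfi*); -ar when the last vowel of the stem is a back vowel (*fou*, *meklo*, *gehba*).
*fewe*: last vowel = /e/, a front vowel → -id → *feweid*.
Since the last vowel of *mesa* is /a/ (a back vowel), it takes -ar, giving *mesaar*.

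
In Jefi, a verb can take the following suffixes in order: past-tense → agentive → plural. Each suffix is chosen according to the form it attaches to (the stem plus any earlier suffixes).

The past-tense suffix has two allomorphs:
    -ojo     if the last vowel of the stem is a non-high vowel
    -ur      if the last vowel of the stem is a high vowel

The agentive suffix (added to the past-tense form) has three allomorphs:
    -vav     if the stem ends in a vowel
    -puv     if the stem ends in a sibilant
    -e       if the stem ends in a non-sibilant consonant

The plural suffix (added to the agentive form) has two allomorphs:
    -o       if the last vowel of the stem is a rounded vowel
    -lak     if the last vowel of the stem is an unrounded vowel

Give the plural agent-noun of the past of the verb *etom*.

Since the last vowel of *etom* is /o/ (a non-high vowel), it takes -ojo, giving *etomojo*.
The past-tense form *etomojo*: final sound = /o/, a vowel → -vav → *etomojovav*.
The agentive form *etomojovav*: last vowel = /a/, an unrounded vowel → -lak → *etomojovavlak*.

etomojovavlak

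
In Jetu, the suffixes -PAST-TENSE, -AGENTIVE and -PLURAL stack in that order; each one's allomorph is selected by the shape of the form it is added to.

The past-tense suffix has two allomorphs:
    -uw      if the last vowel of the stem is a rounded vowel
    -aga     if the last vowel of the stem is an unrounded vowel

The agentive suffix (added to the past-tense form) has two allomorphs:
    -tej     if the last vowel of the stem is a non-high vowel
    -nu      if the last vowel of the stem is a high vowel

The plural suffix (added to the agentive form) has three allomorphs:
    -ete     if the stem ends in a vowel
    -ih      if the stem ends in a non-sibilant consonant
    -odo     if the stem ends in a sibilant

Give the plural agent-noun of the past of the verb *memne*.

memneagatejih

*memne*: last vowel = /e/, an unrounded vowel → -aga → *memneaga*.
The past-tense form *memneaga*: last vowel = /a/, a non-high vowel → -tej → *memneagatej*.
Since the final sound of the agentive form *memneagatej* is /j/ (a non-sibilant consonant), it takes -ih, giving *memneagatejih*.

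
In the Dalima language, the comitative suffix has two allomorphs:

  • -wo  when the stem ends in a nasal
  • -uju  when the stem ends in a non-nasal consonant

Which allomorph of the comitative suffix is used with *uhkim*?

-wo

*uhkim* — final consonant /m/ (a nasal) → -wo.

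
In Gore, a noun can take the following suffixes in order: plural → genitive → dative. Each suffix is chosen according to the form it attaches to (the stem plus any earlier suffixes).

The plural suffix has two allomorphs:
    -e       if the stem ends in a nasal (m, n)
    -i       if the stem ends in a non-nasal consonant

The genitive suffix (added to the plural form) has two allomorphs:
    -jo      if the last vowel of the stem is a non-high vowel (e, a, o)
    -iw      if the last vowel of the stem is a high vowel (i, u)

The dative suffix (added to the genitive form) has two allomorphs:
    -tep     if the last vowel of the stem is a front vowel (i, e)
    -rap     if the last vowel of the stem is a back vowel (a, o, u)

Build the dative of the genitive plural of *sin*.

*sin*: final consonant = /n/, a nasal → -e → *sine*.
The plural form *sine* — last vowel /e/ (a non-high vowel) → -jo → *sinejo*.
The last vowel of the genitive form *sinejo* is /o/, which is a back vowel, so the dative suffix is -rap, giving *sinejorap*.

sinejorap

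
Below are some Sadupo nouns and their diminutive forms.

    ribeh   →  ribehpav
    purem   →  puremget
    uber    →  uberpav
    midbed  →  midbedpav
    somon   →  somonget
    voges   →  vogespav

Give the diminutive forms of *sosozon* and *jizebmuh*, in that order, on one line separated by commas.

sosozonget, jizebmuhpav

The pattern is nasality of the final consonant: -get when the stem ends in a nasal (*purem*, *somon*); -pav when the stem ends in a non-nasal consonant (*ribeh*, *uber*, *midbed*, *voges*).
Since the final consonant of *sosozon* is /n/ (a nasal), it takes -get, giving *sosozonget*.
*jizebmuh* — final consonant /h/ (non-nasal) → -pav → *jizebmuhpav*.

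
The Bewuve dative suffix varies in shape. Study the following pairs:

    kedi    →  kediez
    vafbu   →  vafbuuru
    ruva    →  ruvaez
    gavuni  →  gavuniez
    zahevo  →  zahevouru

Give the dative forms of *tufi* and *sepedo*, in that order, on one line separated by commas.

tufiez, sepedouru

The pattern is rounding harmony: -uru when the last vowel of the stem is a rounded vowel (*vafbu*, *zahevo*); -ez when the last vowel of the stem is an unrounded vowel (*kedi*, *ruva*, *gavuni*).
*tufi*: last vowel = /i/, an unrounded vowel → -ez → *tufiez*.
The last vowel of *sepedo* is /o/, which is a rounded vowel, so the suffix is -uru, giving *sepedouru*.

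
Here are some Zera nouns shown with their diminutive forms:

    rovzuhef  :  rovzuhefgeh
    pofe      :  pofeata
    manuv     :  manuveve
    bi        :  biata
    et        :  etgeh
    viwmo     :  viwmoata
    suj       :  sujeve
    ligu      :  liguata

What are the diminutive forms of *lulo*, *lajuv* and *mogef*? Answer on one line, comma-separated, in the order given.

Looking at the final sound of each stem: -geh when the stem ends in a voiceless consonant (*rovzuhef*, *et*); -eve when the stem ends in a voiced consonant (*manuv*, *suj*); -ata when the stem ends in a vowel (*pofe*, *bi*, *viwmo*, *ligu*).
Since the final sound of *lulo* is /o/ (a vowel), it takes -ata, giving *luloata*.
*lajuv*: final sound = /v/, a voiced consonant → -eve → *lajuveve*.
*mogef* — final sound /f/ (a voiceless consonant) → -geh → *mogefgeh*.

luloata, lajuveve, mogefgeh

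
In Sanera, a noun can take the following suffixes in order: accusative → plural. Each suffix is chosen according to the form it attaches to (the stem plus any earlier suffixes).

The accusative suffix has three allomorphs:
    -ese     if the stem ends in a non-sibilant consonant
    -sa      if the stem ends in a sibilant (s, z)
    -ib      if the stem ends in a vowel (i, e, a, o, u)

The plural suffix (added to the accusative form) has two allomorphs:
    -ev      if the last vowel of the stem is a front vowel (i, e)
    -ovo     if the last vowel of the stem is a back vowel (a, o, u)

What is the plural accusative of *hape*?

hapeibev

*hape* — final sound /e/ (a vowel) → -ib → *hapeib*.
The last vowel of the accusative form *hapeib* is /i/, which is a front vowel, so the plural suffix is -ev, giving *hapeibev*.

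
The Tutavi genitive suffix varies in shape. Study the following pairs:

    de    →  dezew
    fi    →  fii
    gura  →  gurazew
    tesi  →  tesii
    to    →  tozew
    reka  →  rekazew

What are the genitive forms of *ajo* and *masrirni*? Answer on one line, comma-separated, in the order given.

Looking at the last vowel of each stem: -i when the last vowel of the stem is a high vowel (*fi*, *tesi*); -zew when the last vowel of the stem is a non-high vowel (*de*, *gura*, *to*, *reka*).
Since the last vowel of *ajo* is /o/ (a non-high vowel), it takes -zew, giving *ajozew*.
Since the last vowel of *masrirni* is /i/ (a high vowel), it takes -i, giving *masrirnii*.

ajozew, masrirnii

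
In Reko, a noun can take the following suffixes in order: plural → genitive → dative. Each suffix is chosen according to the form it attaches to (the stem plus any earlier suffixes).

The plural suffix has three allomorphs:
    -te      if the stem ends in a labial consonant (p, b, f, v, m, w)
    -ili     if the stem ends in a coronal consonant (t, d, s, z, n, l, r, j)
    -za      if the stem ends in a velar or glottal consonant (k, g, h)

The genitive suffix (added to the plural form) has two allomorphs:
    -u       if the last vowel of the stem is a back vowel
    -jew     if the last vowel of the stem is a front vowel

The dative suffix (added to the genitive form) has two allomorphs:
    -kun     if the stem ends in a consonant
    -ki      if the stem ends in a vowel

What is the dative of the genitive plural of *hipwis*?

hipwisilijewkun

*hipwis* — final consonant /s/ (coronal) → -ili → *hipwisili*.
The plural form *hipwisili*: last vowel = /i/, a front vowel → -jew → *hipwisilijew*.
The genitive form *hipwisilijew*: final sound = /w/, a consonant → -kun → *hipwisilijewkun*.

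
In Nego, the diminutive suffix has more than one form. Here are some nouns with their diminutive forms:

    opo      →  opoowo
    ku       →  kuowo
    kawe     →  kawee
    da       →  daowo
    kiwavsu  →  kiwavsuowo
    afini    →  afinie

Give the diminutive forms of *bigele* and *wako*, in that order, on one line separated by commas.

The pattern is front/back vowel harmony: -e when the last vowel of the stem is a front vowel (*kawe*, *afini*); -owo when the last vowel of the stem is a back vowel (*opo*, *ku*, *da*, *kiwavsu*).
*bigele* — last vowel /e/ (a front vowel) → -e → *bigelee*.
*wako* — last vowel /o/ (a back vowel) → -owo → *wakoowo*.

bigelee, wakoowo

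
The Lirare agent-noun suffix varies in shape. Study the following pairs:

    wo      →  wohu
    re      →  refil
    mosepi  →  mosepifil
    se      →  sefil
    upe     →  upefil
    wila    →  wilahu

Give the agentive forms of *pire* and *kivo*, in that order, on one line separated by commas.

pirefil, kivohu

The suffix is conditioned by the last vowel: -fil when the last vowel of the stem is a front vowel (*re*, *mosepi*, *se*, *upe*); -hu when the last vowel of the stem is a back vowel (*wo*, *wila*).
The last vowel of *pire* is /e/, which is a front vowel, so the suffix is -fil, giving *pirefil*.
The last vowel of *kivo* is /o/, which is a back vowel, so the suffix is -hu, giving *kivohu*.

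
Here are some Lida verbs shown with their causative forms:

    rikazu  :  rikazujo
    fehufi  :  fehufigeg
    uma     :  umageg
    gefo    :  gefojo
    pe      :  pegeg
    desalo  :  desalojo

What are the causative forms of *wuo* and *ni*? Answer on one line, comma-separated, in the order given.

The suffix is conditioned by the last vowel: -jo when the last vowel of the stem is a rounded vowel (*rikazu*, *gefo*, *desalo*); -geg when the last vowel of the stem is an unrounded vowel (*fehufi*, *uma*, *pe*).
*wuo*: last vowel = /o/, a rounded vowel → -jo → *wuojo*.
Since the last vowel of *ni* is /i/ (an unrounded vowel), it takes -geg, giving *nigeg*.

wuojo, nigeg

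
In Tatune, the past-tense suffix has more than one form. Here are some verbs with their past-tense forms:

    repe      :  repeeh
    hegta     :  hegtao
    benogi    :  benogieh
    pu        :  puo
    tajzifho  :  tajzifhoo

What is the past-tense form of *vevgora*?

The pattern is front/back vowel harmony: -eh when the last vowel of the stem is a front vowel (*repe*, *benogi*); -o when the last vowel of the stem is a back vowel (*hegta*, *pu*, *tajzifho*).
The last vowel of *vevgora* is /a/, which is a back vowel, so the suffix is -o, giving *vevgorao*.

vevgorao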